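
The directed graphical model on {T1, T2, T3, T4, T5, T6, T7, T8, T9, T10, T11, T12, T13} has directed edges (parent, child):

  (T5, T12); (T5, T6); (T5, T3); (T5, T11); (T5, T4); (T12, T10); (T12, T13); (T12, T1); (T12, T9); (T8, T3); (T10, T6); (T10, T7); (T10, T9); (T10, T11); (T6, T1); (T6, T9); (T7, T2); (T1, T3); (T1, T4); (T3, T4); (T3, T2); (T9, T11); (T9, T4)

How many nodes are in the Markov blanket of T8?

Ch(T8) = {T3}.
T8 has no parents.
Co-parents of T8 (other parents of its children):
  T3: T1, T5
MB(T8) = {T1, T3, T5}, which has 3 nodes.

3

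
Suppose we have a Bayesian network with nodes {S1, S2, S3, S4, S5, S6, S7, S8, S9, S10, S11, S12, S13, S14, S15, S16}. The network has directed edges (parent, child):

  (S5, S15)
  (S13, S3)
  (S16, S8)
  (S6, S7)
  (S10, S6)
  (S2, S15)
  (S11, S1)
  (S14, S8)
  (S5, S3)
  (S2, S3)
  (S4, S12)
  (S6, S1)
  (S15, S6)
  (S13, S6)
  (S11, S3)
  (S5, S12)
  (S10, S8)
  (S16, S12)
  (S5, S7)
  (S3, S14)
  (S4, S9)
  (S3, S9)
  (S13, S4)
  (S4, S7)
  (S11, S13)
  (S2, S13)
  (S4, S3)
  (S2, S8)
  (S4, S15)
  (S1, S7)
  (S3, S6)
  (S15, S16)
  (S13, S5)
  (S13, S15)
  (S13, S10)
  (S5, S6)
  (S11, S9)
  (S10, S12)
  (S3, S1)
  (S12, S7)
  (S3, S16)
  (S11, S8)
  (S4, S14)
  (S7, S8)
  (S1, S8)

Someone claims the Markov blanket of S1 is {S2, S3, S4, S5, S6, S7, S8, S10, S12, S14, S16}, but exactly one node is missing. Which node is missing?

S11

S1's parents: S3, S6, S11.
Children of S1: S7, S8.
Co-parents of S1 (other parents of its children):
  S7: S4, S5, S6, S12
  S8: S2, S7, S10, S11, S14, S16
MB(S1) = {S2, S3, S4, S5, S6, S7, S8, S10, S11, S12, S14, S16}.
Comparing with the claimed set, S11 is missing.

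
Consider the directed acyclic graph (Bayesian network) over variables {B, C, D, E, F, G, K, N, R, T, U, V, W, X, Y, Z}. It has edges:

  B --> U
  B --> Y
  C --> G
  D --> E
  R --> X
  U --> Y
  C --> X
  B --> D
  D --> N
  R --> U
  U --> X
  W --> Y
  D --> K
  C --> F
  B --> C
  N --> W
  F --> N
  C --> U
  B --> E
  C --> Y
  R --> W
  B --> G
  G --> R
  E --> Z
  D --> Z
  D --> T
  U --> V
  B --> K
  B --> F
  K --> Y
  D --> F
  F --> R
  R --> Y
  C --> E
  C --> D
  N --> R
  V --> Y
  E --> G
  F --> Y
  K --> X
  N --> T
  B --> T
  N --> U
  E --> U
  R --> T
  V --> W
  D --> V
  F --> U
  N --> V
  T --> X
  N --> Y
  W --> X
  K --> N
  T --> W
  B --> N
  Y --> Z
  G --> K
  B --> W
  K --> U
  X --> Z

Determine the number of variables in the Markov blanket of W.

The Markov blanket of a node is its parents, its children, and the other parents of its children.
W has parents B, N, R, T, V.
W's children: X, Y.
Co-parents of W (other parents of its children):
  X: C, K, R, T, U
  Y: B, C, F, K, N, R, U, V
MB(W) = {B, C, F, K, N, R, T, U, V, X, Y}, which has 11 nodes.

11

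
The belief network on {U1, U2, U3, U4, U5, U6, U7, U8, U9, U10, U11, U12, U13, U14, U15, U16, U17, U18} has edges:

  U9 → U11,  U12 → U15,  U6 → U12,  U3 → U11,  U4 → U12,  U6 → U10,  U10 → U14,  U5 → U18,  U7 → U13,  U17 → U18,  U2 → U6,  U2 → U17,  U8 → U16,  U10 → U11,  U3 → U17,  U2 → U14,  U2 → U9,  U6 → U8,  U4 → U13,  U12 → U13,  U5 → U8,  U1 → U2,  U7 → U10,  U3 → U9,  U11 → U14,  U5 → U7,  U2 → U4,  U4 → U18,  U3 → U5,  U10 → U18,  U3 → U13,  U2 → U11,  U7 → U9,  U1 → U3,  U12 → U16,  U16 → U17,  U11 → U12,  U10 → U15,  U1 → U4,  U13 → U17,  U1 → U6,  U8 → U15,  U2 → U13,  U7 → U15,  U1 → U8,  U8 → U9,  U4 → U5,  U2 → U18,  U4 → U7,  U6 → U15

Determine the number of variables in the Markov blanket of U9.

Pa(U9) = {U2, U3, U7, U8}.
U9 has child U11.
For each child, the remaining parents (spouses of U9):
  U11's other parents are U2, U3, U10.
MB(U9) = {U2, U3, U7, U8, U10, U11}, which has 6 nodes.

6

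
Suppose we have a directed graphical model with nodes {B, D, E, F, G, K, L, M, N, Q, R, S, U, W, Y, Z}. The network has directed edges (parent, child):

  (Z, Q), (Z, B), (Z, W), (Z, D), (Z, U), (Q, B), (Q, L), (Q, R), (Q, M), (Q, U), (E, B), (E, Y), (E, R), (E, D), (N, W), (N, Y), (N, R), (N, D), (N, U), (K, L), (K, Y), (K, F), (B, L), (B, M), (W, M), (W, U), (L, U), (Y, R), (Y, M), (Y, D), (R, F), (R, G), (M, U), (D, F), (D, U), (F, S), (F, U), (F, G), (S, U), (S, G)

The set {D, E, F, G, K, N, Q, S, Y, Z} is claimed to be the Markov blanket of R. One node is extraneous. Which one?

By definition, MB(R) is built from R's parents, R's children, and the co-parents of R.
Parents of R: E, N, Q, Y.
R has children F, G.
For each child, the remaining parents (spouses of R):
  F also has parents D, K.
  G's other parents are F, S.
MB(R) = {D, E, F, G, K, N, Q, S, Y}.
Z is neither a parent, child, nor co-parent of R, so it does not belong.

Z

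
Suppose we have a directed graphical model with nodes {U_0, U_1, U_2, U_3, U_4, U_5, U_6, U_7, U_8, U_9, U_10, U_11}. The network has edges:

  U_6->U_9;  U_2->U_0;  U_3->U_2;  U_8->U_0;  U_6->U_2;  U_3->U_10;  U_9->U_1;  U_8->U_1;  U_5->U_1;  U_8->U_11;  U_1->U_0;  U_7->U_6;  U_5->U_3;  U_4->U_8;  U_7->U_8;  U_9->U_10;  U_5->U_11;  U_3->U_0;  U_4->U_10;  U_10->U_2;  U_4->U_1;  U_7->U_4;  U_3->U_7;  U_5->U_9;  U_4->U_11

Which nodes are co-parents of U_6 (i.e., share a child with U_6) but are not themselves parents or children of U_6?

Children of U_6: U_2, U_9.
  U_9: U_5
  U_2: U_3, U_10
Excluding nodes already adjacent to U_6 (U_2, U_7, U_9), the co-parent-only contribution is {U_3, U_5, U_10}.

{U_3, U_5, U_10}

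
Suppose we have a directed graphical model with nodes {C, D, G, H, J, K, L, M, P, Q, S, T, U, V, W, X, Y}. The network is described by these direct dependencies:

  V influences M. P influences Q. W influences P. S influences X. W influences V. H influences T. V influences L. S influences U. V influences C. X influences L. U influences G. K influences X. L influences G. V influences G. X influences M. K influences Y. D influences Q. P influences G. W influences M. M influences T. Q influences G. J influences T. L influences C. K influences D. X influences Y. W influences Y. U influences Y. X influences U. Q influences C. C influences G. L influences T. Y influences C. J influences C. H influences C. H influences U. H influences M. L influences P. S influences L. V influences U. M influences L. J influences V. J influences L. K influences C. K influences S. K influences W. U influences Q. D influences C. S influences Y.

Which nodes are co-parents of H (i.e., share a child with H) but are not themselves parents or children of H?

Children of H: C, M, T, U.
  M's other parents are V, W, X.
  parents(T) \ {H} = {J, L, M}.
  U also has parents S, V, X.
  C's other parents are D, J, K, L, Q, V, Y.
Excluding nodes already adjacent to H (C, M, T, U), the co-parent-only contribution is {D, J, K, L, Q, S, V, W, X, Y}.

{D, J, K, L, Q, S, V, W, X, Y}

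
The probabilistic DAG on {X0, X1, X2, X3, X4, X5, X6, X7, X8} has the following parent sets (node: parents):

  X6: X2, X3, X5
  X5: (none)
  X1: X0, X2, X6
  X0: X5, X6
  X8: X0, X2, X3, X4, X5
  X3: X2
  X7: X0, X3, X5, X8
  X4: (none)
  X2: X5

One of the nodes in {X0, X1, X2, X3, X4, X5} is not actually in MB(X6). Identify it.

X4

X6 has children X0, X1.
Parents of X6: X2, X3, X5.
For each child, the remaining parents (spouses of X6):
  X0: X5
  X1: X0, X2
MB(X6) = {X0, X1, X2, X3, X5}.
X4 is neither a parent, child, nor co-parent of X6, so it does not belong.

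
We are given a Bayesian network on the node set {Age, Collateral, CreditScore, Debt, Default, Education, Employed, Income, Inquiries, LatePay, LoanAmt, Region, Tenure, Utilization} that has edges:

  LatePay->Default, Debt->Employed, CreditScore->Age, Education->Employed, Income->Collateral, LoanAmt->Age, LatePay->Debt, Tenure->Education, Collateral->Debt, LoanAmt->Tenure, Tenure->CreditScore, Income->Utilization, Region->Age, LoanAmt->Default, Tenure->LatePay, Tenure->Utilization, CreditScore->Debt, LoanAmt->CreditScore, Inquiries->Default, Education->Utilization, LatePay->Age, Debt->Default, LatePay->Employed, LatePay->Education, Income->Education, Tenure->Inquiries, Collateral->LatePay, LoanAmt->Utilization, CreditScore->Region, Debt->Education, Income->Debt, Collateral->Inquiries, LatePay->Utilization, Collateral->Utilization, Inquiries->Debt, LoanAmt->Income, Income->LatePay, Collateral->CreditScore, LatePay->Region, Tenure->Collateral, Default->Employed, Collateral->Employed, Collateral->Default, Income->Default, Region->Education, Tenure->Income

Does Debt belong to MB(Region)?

Debt is a co-parent of Region: both are parents of Education.
So Debt ∈ MB(Region).

Yes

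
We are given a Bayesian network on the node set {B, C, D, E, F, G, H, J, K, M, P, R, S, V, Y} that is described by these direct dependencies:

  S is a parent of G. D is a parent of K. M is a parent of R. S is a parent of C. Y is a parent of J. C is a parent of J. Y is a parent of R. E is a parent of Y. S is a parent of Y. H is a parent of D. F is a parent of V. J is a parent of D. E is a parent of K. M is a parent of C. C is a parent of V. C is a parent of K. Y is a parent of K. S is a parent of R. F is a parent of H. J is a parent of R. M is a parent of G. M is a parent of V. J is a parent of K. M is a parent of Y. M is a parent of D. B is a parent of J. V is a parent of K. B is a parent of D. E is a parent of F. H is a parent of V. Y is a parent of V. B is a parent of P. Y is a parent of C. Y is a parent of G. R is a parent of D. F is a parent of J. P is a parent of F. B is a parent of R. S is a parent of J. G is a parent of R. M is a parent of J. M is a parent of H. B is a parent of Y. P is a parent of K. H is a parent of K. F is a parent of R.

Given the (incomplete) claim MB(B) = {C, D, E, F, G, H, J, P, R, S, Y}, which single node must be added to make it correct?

Children of B: D, J, P, R, Y.
Parents of B: none.
For each child, the remaining parents (spouses of B):
  parents(Y) \ {B} = {E, M, S}.
  P: no additional parents.
  J's other parents are C, F, M, S, Y.
  R's other parents are F, G, J, M, S, Y.
  D's other parents are H, J, M, R.
MB(B) = {C, D, E, F, G, H, J, M, P, R, S, Y}.
Comparing with the claimed set, M is missing.

M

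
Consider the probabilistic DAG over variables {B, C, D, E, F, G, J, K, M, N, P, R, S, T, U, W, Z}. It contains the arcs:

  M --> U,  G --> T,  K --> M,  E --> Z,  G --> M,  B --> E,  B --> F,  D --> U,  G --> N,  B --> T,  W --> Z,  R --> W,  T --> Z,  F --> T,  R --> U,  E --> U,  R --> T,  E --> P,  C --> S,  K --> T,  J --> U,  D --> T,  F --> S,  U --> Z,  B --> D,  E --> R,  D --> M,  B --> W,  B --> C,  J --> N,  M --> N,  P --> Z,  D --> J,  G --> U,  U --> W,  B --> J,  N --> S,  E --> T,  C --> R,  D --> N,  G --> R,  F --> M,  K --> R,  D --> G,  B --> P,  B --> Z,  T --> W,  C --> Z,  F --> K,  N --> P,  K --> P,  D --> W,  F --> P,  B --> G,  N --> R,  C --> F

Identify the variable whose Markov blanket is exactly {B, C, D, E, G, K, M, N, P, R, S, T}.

F

The target node must have every member of {B, C, D, E, G, K, M, N, P, R, S, T} as a parent, child, or co-parent, and no others.
Parents of F: B, C; children: K, M, P, S, T; co-parents: B, C, D, E, G, K, N, R.
These exactly cover the given set, so the node is F.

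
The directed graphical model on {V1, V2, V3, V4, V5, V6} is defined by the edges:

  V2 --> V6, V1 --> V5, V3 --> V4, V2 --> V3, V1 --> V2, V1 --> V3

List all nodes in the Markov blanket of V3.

V3's parents: V1, V2.
Ch(V3) = {V4}.
For each child, the remaining parents (spouses of V3):
  V4 has no other parent.
So the Markov blanket of V3 is {V1, V2, V4}.

{V1, V2, V4}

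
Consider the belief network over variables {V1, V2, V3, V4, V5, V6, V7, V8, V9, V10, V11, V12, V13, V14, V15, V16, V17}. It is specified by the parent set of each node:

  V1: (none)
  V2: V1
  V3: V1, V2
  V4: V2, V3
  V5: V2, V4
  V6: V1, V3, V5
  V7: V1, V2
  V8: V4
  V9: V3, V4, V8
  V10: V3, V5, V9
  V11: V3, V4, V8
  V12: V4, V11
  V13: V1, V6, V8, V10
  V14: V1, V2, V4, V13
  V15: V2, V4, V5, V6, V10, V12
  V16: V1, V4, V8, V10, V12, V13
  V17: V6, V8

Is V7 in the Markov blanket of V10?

By definition, MB(V10) is built from V10's parents, V10's children, and the co-parents of V10.
V10 has children V13, V15, V16.
V10's parents: V3, V5, V9.
Other parents of V10's children:
  V13: V1, V6, V8
  V15: V2, V4, V5, V6, V12
  V16: V1, V4, V8, V12, V13
MB(V10) = {V1, V2, V3, V4, V5, V6, V8, V9, V12, V13, V15, V16}; V7 is not in this set.

No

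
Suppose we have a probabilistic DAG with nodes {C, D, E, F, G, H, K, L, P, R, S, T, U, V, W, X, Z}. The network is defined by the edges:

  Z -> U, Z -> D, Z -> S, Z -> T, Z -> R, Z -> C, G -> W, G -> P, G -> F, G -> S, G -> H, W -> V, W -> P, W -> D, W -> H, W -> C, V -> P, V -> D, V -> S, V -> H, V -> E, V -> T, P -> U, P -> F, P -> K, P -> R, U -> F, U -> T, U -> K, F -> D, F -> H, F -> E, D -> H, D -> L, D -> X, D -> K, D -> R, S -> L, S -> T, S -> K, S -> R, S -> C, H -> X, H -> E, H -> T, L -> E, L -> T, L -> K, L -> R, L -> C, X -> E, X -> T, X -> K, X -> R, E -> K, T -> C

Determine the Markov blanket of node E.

Recall MB(v) = parents ∪ children ∪ spouses, where spouses are the other parents of v's children.
E has parents F, H, L, V, X.
E's children: K.
For each child, the remaining parents (spouses of E):
  K: D, L, P, S, U, X
Taking the union gives {D, F, H, K, L, P, S, U, V, X}.

{D, F, H, K, L, P, S, U, V, X}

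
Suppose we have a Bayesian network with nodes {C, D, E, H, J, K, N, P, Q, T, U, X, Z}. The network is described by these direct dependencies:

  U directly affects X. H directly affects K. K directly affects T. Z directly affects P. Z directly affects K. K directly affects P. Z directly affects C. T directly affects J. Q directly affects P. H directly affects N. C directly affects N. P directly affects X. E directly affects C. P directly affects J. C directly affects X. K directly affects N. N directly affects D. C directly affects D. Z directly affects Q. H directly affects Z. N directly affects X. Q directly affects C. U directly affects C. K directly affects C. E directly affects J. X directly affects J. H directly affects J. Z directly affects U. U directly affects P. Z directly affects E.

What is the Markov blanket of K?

A node's Markov blanket = Pa ∪ Ch ∪ (parents of Ch other than the node itself).
K has children C, N, P, T.
K has parents H, Z.
Parents of each child, excluding K:
  T: no additional parents.
  parents(P) \ {K} = {Q, U, Z}.
  parents(C) \ {K} = {E, Q, U, Z}.
  N also has parents C, H.
So the Markov blanket of K is {C, E, H, N, P, Q, T, U, Z}.

{C, E, H, N, P, Q, T, U, Z}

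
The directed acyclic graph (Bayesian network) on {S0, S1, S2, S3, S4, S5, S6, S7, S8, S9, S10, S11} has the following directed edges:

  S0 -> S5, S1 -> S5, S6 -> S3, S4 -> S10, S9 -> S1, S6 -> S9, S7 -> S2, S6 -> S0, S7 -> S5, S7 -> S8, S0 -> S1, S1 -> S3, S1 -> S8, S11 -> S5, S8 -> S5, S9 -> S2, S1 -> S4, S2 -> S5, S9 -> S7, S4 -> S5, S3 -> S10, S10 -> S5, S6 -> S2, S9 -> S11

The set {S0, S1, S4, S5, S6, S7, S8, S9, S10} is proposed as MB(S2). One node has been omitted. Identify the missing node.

The Markov blanket of a node is its parents, its children, and the other parents of its children.
S2's parents: S6, S7, S9.
S2's children: S5.
Other parents of S2's children:
  S5's other parents are S0, S1, S4, S7, S8, S10, S11.
MB(S2) = {S0, S1, S4, S5, S6, S7, S8, S9, S10, S11}.
Comparing with the claimed set, S11 is missing.

S11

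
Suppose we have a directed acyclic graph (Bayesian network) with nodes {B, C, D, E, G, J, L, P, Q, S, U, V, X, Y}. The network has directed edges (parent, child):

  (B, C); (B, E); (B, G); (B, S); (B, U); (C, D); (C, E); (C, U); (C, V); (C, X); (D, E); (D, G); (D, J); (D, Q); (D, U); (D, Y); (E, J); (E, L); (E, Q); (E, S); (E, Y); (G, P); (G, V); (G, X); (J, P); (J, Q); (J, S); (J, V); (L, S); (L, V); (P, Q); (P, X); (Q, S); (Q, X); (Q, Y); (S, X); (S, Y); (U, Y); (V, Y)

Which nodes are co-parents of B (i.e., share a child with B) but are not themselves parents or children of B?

{D, J, L, Q}

Children of B: C, E, G, S, U.
  C: no additional parents.
  E also has parents C, D.
  G also has parent D.
  S's other parents are E, J, L, Q.
  U's other parents are C, D.
Excluding nodes already adjacent to B (C, E, G, S, U), the co-parent-only contribution is {D, J, L, Q}.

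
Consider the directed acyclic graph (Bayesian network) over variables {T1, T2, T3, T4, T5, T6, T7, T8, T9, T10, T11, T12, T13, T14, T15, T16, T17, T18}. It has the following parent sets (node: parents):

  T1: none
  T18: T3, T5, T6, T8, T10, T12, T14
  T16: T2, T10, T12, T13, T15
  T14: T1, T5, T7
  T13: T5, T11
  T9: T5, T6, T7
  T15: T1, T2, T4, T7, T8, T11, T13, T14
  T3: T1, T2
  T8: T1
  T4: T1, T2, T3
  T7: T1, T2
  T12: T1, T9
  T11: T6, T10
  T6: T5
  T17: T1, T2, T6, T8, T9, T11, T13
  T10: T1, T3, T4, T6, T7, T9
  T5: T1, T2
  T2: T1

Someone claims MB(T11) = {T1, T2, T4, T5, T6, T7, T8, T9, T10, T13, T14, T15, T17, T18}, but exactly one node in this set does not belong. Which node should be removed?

A node's Markov blanket = Pa ∪ Ch ∪ (parents of Ch other than the node itself).
Pa(T11) = {T6, T10}.
Ch(T11) = {T13, T15, T17}.
Parents of each child, excluding T11:
  T13's other parent is T5.
  T15 also has parents T1, T2, T4, T7, T8, T13, T14.
  parents(T17) \ {T11} = {T1, T2, T6, T8, T9, T13}.
MB(T11) = {T1, T2, T4, T5, T6, T7, T8, T9, T10, T13, T14, T15, T17}.
T18 is neither a parent, child, nor co-parent of T11, so it does not belong.

T18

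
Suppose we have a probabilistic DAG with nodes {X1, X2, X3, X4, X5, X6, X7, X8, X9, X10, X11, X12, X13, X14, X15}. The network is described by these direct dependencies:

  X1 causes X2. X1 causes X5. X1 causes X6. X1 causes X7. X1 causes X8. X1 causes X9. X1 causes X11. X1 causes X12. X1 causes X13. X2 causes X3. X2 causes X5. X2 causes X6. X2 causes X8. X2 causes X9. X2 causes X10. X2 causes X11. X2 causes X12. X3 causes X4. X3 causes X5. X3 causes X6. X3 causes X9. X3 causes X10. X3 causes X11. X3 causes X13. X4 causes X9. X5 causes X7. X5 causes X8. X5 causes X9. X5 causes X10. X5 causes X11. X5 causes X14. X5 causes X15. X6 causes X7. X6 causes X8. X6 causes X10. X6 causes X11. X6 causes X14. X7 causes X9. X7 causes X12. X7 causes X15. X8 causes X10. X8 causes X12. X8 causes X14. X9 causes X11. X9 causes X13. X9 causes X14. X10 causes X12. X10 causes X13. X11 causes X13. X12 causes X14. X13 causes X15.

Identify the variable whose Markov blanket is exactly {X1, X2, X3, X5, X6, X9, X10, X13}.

X11

The target node must have every member of {X1, X2, X3, X5, X6, X9, X10, X13} as a parent, child, or co-parent, and no others.
Parents of X11: X1, X2, X3, X5, X6, X9; children: X13; co-parents: X1, X3, X9, X10.
These exactly cover the given set, so the node is X11.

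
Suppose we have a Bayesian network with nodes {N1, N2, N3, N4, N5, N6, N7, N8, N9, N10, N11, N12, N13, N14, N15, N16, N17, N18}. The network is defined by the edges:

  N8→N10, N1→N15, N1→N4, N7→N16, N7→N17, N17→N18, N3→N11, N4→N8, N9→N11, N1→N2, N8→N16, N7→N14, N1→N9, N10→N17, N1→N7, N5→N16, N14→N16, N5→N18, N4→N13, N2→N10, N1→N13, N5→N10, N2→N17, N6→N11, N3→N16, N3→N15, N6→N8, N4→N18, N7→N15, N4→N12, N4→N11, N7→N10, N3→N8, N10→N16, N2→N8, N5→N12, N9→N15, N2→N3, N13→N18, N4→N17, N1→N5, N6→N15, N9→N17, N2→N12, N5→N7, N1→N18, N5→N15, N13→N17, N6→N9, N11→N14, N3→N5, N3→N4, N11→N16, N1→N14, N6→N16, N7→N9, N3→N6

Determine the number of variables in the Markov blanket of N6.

Children of N6: N8, N9, N11, N15, N16.
Pa(N6) = {N3}.
For each child, the remaining parents (spouses of N6):
  parents(N8) \ {N6} = {N2, N3, N4}.
  N9's other parents are N1, N7.
  parents(N11) \ {N6} = {N3, N4, N9}.
  N15 also has parents N1, N3, N5, N7, N9.
  parents(N16) \ {N6} = {N3, N5, N7, N8, N10, N11, N14}.
MB(N6) = {N1, N2, N3, N4, N5, N7, N8, N9, N10, N11, N14, N15, N16}, which has 13 nodes.

13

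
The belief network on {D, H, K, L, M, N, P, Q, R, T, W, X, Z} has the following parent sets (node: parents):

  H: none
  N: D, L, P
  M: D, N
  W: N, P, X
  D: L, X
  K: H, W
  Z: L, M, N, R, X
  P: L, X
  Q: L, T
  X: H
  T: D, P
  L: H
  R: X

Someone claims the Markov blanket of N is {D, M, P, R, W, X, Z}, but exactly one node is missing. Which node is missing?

By definition, MB(N) is built from N's parents, N's children, and the co-parents of N.
Children of N: M, W, Z.
Parents of N: D, L, P.
Co-parents of N (other parents of its children):
  W also has parents P, X.
  parents(M) \ {N} = {D}.
  Z also has parents L, M, R, X.
MB(N) = {D, L, M, P, R, W, X, Z}.
Comparing with the claimed set, L is missing.

L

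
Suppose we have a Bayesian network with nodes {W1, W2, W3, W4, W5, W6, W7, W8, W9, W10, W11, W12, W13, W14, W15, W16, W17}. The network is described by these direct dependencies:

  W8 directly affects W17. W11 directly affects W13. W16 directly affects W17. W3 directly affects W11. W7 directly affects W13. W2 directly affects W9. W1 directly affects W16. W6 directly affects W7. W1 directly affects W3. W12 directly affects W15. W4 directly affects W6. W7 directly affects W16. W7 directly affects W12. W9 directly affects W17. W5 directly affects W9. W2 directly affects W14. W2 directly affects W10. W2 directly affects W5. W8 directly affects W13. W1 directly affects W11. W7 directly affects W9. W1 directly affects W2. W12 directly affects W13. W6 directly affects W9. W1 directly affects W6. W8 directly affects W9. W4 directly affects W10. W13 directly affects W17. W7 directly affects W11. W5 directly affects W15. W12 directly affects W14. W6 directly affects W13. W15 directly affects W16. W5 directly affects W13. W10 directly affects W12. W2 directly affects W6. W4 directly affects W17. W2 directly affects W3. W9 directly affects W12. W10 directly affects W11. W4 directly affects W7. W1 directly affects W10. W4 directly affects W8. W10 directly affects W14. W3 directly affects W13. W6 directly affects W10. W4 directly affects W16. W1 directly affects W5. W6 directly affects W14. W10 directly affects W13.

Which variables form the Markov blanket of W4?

{W1, W2, W6, W7, W8, W9, W10, W13, W15, W16, W17}

W4 has no parents.
W4 has children W6, W7, W8, W10, W16, W17.
Co-parents of W4 (other parents of its children):
  W6's other parents are W1, W2.
  parents(W7) \ {W4} = {W6}.
  W8: no additional parents.
  parents(W10) \ {W4} = {W1, W2, W6}.
  parents(W16) \ {W4} = {W1, W7, W15}.
  parents(W17) \ {W4} = {W8, W9, W13, W16}.
MB(W4) = {W1, W2, W6, W7, W8, W9, W10, W13, W15, W16, W17}.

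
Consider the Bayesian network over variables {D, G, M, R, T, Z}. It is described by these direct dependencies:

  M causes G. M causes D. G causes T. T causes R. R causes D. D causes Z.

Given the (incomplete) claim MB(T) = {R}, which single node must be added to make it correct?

T has parent G.
Ch(T) = {R}.
Other parents of T's children:
  R has no other parent.
MB(T) = {G, R}.
Comparing with the claimed set, G is missing.

G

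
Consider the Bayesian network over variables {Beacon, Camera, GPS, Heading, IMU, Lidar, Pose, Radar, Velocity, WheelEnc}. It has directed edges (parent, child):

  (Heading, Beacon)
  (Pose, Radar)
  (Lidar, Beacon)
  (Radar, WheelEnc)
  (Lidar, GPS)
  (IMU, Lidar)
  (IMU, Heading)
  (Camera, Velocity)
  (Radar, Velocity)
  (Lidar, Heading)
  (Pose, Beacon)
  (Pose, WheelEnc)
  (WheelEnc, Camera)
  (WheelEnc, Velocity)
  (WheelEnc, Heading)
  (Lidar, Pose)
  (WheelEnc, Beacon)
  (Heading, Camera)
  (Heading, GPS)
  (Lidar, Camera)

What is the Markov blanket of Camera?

{Heading, Lidar, Radar, Velocity, WheelEnc}

Recall MB(v) = parents ∪ children ∪ spouses, where spouses are the other parents of v's children.
Ch(Camera) = {Velocity}.
Camera's parents: Heading, Lidar, WheelEnc.
Other parents of Camera's children:
  Velocity: Radar, WheelEnc
Taking the union gives {Heading, Lidar, Radar, Velocity, WheelEnc}.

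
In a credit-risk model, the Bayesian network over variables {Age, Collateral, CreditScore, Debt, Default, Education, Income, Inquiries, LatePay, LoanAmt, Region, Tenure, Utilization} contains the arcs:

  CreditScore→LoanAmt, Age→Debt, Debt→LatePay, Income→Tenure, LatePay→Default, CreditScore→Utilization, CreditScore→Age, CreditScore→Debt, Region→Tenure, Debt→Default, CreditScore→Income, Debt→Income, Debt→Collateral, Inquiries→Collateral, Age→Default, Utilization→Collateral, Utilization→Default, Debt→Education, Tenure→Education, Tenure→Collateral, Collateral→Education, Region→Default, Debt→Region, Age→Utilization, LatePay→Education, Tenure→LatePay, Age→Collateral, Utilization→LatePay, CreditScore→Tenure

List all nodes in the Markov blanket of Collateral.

Collateral's parents: Age, Debt, Inquiries, Tenure, Utilization.
Ch(Collateral) = {Education}.
For each child, the remaining parents (spouses of Collateral):
  parents(Education) \ {Collateral} = {Debt, LatePay, Tenure}.
So the Markov blanket of Collateral is {Age, Debt, Education, Inquiries, LatePay, Tenure, Utilization}.

{Age, Debt, Education, Inquiries, LatePay, Tenure, Utilization}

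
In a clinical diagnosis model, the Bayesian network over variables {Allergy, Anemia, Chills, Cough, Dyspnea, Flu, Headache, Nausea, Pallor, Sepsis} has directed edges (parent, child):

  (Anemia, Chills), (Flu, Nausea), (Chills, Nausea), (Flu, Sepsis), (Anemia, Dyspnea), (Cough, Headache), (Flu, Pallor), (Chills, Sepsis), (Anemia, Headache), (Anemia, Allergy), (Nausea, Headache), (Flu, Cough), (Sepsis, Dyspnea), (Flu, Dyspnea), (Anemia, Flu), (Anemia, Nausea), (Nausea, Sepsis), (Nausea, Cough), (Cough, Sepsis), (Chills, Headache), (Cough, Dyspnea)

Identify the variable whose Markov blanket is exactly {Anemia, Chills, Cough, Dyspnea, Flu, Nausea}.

The target node must have every member of {Anemia, Chills, Cough, Dyspnea, Flu, Nausea} as a parent, child, or co-parent, and no others.
Parents of Sepsis: Chills, Cough, Flu, Nausea; children: Dyspnea; co-parents: Anemia, Cough, Flu.
These exactly cover the given set, so the node is Sepsis.

Sepsis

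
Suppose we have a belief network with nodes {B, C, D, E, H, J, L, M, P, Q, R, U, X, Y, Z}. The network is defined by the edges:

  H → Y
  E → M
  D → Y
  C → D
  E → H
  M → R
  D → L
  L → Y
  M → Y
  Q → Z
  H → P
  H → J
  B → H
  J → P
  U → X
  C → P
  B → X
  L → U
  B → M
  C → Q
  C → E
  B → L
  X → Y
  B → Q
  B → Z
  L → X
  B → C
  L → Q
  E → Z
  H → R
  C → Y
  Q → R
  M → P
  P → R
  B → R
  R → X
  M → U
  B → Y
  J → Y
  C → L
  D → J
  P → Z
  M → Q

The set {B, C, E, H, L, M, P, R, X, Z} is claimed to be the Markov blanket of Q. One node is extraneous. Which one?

X

Recall MB(v) = parents ∪ children ∪ spouses, where spouses are the other parents of v's children.
Ch(Q) = {R, Z}.
Pa(Q) = {B, C, L, M}.
Other parents of Q's children:
  R: B, H, M, P
  Z: B, E, P
MB(Q) = {B, C, E, H, L, M, P, R, Z}.
X is neither a parent, child, nor co-parent of Q, so it does not belong.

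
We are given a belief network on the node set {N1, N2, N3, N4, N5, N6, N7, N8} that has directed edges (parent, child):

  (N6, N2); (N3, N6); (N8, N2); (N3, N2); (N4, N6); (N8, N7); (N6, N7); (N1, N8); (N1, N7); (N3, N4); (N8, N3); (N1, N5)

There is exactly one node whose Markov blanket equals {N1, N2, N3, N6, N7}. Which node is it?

The target node must have every member of {N1, N2, N3, N6, N7} as a parent, child, or co-parent, and no others.
Parents of N8: N1; children: N2, N3, N7; co-parents: N1, N3, N6.
These exactly cover the given set, so the node is N8.

N8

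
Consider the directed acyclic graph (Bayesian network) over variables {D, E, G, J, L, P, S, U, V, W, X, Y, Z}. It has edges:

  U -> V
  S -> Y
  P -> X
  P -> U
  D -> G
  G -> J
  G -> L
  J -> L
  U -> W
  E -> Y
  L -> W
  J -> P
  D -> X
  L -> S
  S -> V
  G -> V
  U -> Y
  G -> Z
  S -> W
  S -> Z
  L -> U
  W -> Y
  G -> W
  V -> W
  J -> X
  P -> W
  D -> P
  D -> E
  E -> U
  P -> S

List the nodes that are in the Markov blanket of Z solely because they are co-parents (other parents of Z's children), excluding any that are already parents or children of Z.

Z has no children, so it has no co-parents. The set is empty.

{}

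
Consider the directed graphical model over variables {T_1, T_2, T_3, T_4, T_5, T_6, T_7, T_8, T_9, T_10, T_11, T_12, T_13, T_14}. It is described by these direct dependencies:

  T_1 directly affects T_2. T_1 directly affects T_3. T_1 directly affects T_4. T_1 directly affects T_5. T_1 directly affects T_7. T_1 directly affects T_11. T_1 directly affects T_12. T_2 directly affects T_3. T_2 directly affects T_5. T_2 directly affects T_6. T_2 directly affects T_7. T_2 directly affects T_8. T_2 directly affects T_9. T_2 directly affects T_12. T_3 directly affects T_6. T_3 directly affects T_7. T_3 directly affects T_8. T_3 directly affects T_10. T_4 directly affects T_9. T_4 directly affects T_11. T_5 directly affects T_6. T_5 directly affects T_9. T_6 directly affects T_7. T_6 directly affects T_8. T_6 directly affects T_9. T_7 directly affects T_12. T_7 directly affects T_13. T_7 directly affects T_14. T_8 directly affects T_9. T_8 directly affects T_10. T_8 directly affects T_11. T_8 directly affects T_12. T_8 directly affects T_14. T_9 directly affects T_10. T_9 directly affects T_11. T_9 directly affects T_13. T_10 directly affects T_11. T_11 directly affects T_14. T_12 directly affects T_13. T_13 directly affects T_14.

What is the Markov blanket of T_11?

{T_1, T_4, T_7, T_8, T_9, T_10, T_13, T_14}

T_11 has child T_14.
Pa(T_11) = {T_1, T_4, T_8, T_9, T_10}.
Co-parents of T_11 (other parents of its children):
  T_14 also has parents T_7, T_8, T_13.
So the Markov blanket of T_11 is {T_1, T_4, T_7, T_8, T_9, T_10, T_13, T_14}.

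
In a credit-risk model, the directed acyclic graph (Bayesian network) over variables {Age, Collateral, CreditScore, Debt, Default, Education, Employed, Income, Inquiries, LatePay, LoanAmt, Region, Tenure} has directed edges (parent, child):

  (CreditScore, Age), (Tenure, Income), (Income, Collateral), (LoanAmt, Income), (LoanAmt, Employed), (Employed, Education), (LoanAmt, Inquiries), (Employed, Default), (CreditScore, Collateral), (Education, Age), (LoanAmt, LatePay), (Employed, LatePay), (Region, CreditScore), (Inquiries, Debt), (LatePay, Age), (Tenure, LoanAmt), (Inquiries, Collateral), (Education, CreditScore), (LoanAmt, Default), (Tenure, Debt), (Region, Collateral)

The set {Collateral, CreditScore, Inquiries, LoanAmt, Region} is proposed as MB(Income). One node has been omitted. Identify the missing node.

Tenure

Income's parents: LoanAmt, Tenure.
Income's children: Collateral.
Parents of each child, excluding Income:
  Collateral also has parents CreditScore, Inquiries, Region.
MB(Income) = {Collateral, CreditScore, Inquiries, LoanAmt, Region, Tenure}.
Comparing with the claimed set, Tenure is missing.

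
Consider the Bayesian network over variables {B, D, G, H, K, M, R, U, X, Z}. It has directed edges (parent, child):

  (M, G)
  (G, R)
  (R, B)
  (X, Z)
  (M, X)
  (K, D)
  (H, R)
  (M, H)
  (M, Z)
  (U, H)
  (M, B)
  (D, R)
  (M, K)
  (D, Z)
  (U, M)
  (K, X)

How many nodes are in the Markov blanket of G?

A node's Markov blanket = Pa ∪ Ch ∪ (parents of Ch other than the node itself).
G has child R.
Pa(G) = {M}.
Parents of each child, excluding G:
  parents(R) \ {G} = {D, H}.
MB(G) = {D, H, M, R}, which has 4 nodes.

4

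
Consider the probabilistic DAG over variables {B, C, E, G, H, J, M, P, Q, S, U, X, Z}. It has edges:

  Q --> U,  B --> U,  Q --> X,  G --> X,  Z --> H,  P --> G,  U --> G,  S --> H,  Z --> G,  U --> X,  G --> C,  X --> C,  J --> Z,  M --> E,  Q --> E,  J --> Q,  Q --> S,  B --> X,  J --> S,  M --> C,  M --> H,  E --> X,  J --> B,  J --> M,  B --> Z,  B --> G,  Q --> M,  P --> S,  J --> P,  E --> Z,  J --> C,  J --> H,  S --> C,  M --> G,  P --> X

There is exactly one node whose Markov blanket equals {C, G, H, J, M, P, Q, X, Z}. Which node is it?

The target node must have every member of {C, G, H, J, M, P, Q, X, Z} as a parent, child, or co-parent, and no others.
Parents of S: J, P, Q; children: C, H; co-parents: G, J, M, X, Z.
These exactly cover the given set, so the node is S.

S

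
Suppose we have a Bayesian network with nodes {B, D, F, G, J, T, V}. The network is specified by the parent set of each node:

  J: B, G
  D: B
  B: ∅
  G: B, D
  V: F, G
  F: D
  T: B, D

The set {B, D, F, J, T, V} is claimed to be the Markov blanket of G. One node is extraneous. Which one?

The Markov blanket of a node is its parents, its children, and the other parents of its children.
G's children: J, V.
Pa(G) = {B, D}.
For each child, the remaining parents (spouses of G):
  parents(J) \ {G} = {B}.
  V's other parent is F.
MB(G) = {B, D, F, J, V}.
T is neither a parent, child, nor co-parent of G, so it does not belong.

T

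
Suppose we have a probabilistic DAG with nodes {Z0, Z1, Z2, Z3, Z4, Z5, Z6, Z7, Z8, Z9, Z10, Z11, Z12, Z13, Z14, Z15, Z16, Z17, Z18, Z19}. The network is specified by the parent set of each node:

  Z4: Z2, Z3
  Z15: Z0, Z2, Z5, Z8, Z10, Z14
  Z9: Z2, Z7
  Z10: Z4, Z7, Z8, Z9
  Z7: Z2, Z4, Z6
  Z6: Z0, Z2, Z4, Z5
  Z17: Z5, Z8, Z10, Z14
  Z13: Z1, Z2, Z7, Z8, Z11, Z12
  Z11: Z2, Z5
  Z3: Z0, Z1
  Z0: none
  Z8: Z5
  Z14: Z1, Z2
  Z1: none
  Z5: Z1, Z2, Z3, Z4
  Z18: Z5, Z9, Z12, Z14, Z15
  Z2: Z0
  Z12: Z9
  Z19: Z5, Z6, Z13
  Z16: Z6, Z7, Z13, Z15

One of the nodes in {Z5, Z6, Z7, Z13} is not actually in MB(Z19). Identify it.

Z19 has no children.
Parents of Z19: Z5, Z6, Z13.
Z19 has no children, so there are no co-parents.
MB(Z19) = {Z5, Z6, Z13}.
Z7 is neither a parent, child, nor co-parent of Z19, so it does not belong.

Z7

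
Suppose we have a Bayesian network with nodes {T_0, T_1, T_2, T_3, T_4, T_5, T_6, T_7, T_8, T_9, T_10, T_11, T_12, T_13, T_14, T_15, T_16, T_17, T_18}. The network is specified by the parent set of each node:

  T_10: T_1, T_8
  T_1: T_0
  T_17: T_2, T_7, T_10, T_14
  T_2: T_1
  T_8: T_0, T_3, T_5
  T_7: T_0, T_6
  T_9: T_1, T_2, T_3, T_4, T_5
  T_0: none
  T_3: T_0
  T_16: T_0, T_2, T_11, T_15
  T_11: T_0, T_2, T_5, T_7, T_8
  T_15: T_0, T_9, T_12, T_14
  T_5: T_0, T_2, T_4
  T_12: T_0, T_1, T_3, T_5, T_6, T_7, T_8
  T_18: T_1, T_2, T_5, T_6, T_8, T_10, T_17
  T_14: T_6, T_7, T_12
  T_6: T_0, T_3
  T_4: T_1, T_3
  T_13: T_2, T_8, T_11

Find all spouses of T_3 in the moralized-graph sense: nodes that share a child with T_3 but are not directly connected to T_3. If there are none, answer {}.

{T_1, T_2, T_5, T_7}

Children of T_3: T_4, T_6, T_8, T_9, T_12.
  T_4: T_1
  T_6: T_0
  T_8: T_0, T_5
  T_9: T_1, T_2, T_4, T_5
  T_12: T_0, T_1, T_5, T_6, T_7, T_8
Excluding nodes already adjacent to T_3 (T_0, T_4, T_6, T_8, T_9, T_12), the co-parent-only contribution is {T_1, T_2, T_5, T_7}.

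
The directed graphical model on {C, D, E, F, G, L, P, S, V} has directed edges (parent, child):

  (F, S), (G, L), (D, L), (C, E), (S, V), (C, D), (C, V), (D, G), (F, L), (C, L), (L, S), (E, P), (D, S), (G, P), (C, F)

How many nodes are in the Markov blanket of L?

By definition, MB(L) is built from L's parents, L's children, and the co-parents of L.
L's children: S.
Pa(L) = {C, D, F, G}.
For each child, the remaining parents (spouses of L):
  parents(S) \ {L} = {D, F}.
MB(L) = {C, D, F, G, S}, which has 5 nodes.

5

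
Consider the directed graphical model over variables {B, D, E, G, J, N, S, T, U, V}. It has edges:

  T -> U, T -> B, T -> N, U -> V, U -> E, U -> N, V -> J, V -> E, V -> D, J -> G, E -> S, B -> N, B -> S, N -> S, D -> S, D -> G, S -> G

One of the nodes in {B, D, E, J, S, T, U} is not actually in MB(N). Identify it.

Pa(N) = {B, T, U}.
N's children: S.
For each child, the remaining parents (spouses of N):
  S: B, D, E
MB(N) = {B, D, E, S, T, U}.
J is neither a parent, child, nor co-parent of N, so it does not belong.

J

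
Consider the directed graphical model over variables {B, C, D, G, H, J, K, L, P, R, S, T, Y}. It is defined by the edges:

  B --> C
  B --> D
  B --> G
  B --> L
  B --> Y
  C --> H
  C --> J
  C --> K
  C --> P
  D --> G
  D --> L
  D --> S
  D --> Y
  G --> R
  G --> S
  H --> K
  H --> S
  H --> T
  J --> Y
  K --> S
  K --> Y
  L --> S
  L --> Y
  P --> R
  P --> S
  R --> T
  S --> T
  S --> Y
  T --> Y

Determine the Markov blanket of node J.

A node's Markov blanket = Pa ∪ Ch ∪ (parents of Ch other than the node itself).
J's parents: C.
J's children: Y.
Co-parents of J (other parents of its children):
  Y's other parents are B, D, K, L, S, T.
Taking the union gives {B, C, D, K, L, S, T, Y}.

{B, C, D, K, L, S, T, Y}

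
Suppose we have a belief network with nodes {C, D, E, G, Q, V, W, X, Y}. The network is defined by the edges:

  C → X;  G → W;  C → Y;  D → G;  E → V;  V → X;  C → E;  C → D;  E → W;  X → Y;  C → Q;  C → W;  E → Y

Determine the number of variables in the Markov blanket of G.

The Markov blanket of a node is its parents, its children, and the other parents of its children.
Pa(G) = {D}.
G's children: W.
Parents of each child, excluding G:
  W: C, E
MB(G) = {C, D, E, W}, which has 4 nodes.

4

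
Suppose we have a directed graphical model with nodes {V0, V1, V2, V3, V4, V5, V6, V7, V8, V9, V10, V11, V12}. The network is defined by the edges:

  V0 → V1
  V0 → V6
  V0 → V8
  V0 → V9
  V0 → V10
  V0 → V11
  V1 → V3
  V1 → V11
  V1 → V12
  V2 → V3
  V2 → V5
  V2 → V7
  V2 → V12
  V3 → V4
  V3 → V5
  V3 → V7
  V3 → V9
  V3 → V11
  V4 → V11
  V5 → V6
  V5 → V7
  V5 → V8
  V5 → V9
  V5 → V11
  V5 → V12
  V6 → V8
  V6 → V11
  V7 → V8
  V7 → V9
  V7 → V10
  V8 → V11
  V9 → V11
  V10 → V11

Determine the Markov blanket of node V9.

{V0, V1, V3, V4, V5, V6, V7, V8, V10, V11}

Pa(V9) = {V0, V3, V5, V7}.
V9's children: V11.
Parents of each child, excluding V9:
  V11: V0, V1, V3, V4, V5, V6, V8, V10
Union: {V0, V3, V5, V7} ∪ {V11} ∪ {V0, V1, V3, V4, V5, V6, V8, V10} = {V0, V1, V3, V4, V5, V6, V7, V8, V10, V11}.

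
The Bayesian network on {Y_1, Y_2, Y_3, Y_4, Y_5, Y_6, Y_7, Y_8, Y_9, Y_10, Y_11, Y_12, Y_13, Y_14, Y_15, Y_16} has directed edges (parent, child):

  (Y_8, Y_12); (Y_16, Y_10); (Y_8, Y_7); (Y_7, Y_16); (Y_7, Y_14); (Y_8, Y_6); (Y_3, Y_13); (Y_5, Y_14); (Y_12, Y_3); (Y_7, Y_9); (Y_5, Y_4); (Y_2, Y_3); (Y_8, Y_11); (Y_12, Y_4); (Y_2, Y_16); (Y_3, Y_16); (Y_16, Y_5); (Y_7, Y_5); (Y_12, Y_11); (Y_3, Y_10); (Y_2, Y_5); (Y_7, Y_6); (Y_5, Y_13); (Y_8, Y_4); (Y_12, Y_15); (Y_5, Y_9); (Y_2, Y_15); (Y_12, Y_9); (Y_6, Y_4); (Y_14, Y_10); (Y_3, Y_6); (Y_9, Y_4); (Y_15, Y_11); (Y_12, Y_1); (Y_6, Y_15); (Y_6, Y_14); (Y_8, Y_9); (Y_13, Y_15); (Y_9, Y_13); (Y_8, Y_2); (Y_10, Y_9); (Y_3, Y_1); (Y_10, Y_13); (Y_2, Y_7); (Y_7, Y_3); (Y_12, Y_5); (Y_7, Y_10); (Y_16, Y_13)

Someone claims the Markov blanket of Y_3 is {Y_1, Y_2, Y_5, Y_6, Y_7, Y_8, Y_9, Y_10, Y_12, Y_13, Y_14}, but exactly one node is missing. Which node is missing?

Ch(Y_3) = {Y_1, Y_6, Y_10, Y_13, Y_16}.
Pa(Y_3) = {Y_2, Y_7, Y_12}.
Co-parents of Y_3 (other parents of its children):
  Y_6: Y_7, Y_8
  Y_16: Y_2, Y_7
  Y_1: Y_12
  Y_10: Y_7, Y_14, Y_16
  Y_13: Y_5, Y_9, Y_10, Y_16
MB(Y_3) = {Y_1, Y_2, Y_5, Y_6, Y_7, Y_8, Y_9, Y_10, Y_12, Y_13, Y_14, Y_16}.
Comparing with the claimed set, Y_16 is missing.

Y_16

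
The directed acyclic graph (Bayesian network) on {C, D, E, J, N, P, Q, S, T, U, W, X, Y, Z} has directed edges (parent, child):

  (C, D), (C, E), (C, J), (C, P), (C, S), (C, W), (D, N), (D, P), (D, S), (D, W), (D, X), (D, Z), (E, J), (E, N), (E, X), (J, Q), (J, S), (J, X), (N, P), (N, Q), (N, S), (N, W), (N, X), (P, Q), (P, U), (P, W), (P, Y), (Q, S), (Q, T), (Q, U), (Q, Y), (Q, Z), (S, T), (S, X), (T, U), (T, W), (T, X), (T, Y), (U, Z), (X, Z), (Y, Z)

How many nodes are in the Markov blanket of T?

12

Parents of T: Q, S.
T's children: U, W, X, Y.
For each child, the remaining parents (spouses of T):
  U: P, Q
  W: C, D, N, P
  X: D, E, J, N, S
  Y: P, Q
MB(T) = {C, D, E, J, N, P, Q, S, U, W, X, Y}, which has 12 nodes.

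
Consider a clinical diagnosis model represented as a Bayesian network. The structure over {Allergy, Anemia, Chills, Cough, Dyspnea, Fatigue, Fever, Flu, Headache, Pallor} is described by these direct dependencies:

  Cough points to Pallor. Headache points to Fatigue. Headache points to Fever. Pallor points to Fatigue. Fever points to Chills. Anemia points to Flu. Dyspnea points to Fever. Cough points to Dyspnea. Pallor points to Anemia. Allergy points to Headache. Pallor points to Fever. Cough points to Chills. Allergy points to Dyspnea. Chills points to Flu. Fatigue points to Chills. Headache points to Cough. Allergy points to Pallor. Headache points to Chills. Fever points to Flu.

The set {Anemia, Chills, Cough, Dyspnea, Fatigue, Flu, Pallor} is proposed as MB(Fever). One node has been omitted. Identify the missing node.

Fever's parents: Dyspnea, Headache, Pallor.
Children of Fever: Chills, Flu.
Co-parents of Fever (other parents of its children):
  Chills: Cough, Fatigue, Headache
  Flu: Anemia, Chills
MB(Fever) = {Anemia, Chills, Cough, Dyspnea, Fatigue, Flu, Headache, Pallor}.
Comparing with the claimed set, Headache is missing.

Headache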